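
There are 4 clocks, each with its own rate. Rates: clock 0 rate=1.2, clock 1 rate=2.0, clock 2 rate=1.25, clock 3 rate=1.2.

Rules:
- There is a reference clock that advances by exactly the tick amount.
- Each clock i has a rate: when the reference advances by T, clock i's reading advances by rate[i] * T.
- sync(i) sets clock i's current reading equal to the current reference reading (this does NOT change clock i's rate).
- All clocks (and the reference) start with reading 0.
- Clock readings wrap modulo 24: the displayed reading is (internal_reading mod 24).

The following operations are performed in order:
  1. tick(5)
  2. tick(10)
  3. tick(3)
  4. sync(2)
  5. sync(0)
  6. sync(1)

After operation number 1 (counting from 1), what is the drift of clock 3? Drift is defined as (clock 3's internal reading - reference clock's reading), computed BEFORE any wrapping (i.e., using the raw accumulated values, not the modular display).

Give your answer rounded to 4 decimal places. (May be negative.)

After op 1 tick(5): ref=5.0000 raw=[6.0000 10.0000 6.2500 6.0000]
Drift of clock 3 after op 1: 6.0000 - 5.0000 = 1.0000

Answer: 1.0000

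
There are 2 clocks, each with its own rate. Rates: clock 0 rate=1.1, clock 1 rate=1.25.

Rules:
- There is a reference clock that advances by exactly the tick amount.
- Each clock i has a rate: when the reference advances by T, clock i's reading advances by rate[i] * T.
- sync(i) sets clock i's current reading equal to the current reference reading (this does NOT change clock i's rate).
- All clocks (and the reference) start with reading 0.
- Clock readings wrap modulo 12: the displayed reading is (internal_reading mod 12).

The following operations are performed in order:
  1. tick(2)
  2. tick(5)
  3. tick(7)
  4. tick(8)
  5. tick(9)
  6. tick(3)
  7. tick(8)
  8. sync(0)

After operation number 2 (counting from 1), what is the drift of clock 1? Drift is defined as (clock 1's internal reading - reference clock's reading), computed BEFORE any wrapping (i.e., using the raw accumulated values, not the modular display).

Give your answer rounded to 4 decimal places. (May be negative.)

Answer: 1.7500

Derivation:
After op 1 tick(2): ref=2.0000 raw=[2.2000 2.5000]
After op 2 tick(5): ref=7.0000 raw=[7.7000 8.7500]
Drift of clock 1 after op 2: 8.7500 - 7.0000 = 1.7500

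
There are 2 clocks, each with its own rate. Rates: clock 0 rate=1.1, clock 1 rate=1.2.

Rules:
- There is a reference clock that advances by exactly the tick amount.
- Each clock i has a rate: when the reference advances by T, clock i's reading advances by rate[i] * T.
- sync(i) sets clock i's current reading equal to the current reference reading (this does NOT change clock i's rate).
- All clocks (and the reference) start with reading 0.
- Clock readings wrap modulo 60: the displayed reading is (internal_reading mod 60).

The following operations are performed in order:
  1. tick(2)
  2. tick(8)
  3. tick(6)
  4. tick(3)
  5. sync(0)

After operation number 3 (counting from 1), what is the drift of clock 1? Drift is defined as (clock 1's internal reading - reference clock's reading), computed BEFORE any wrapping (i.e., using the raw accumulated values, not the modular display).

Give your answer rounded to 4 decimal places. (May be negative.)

Answer: 3.2000

Derivation:
After op 1 tick(2): ref=2.0000 raw=[2.2000 2.4000]
After op 2 tick(8): ref=10.0000 raw=[11.0000 12.0000]
After op 3 tick(6): ref=16.0000 raw=[17.6000 19.2000]
Drift of clock 1 after op 3: 19.2000 - 16.0000 = 3.2000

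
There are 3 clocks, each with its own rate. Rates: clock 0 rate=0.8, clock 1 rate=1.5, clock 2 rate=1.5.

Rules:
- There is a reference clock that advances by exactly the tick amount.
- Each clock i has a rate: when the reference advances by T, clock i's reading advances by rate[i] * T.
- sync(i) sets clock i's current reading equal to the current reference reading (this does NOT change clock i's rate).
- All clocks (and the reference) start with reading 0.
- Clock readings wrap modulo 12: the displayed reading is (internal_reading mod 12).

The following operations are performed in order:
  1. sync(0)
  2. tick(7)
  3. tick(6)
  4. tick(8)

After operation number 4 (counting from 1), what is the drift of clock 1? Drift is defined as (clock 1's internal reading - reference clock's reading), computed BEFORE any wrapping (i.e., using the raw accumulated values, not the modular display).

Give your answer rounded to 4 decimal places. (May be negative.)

Answer: 10.5000

Derivation:
After op 1 sync(0): ref=0.0000 raw=[0.0000 0.0000 0.0000]
After op 2 tick(7): ref=7.0000 raw=[5.6000 10.5000 10.5000]
After op 3 tick(6): ref=13.0000 raw=[10.4000 19.5000 19.5000]
After op 4 tick(8): ref=21.0000 raw=[16.8000 31.5000 31.5000]
Drift of clock 1 after op 4: 31.5000 - 21.0000 = 10.5000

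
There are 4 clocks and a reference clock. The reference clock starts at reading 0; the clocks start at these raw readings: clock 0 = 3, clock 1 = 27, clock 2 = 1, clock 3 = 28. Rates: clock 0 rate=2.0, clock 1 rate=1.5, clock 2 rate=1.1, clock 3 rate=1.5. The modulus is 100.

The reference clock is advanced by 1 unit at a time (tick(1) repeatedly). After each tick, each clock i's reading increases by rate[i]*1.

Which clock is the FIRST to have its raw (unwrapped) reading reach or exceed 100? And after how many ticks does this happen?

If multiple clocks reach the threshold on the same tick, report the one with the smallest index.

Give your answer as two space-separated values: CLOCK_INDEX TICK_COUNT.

clock 0: start=3, rate=2.0, needs 100-3 = 97; ticks = ceil(97/2.0) = ceil(48.5000) = 49; reading at tick 49 = 3 + 2.0*49 = 101.0000
clock 1: start=27, rate=1.5, needs 100-27 = 73; ticks = ceil(73/1.5) = ceil(48.6667) = 49; reading at tick 49 = 27 + 1.5*49 = 100.5000
clock 2: start=1, rate=1.1, needs 100-1 = 99; ticks = ceil(99/1.1) = ceil(90.0000) = 90; reading at tick 90 = 1 + 1.1*90 = 100.0000
clock 3: start=28, rate=1.5, needs 100-28 = 72; ticks = ceil(72/1.5) = ceil(48.0000) = 48; reading at tick 48 = 28 + 1.5*48 = 100.0000
Minimum tick count = 48; winners = [3]; smallest index = 3

Answer: 3 48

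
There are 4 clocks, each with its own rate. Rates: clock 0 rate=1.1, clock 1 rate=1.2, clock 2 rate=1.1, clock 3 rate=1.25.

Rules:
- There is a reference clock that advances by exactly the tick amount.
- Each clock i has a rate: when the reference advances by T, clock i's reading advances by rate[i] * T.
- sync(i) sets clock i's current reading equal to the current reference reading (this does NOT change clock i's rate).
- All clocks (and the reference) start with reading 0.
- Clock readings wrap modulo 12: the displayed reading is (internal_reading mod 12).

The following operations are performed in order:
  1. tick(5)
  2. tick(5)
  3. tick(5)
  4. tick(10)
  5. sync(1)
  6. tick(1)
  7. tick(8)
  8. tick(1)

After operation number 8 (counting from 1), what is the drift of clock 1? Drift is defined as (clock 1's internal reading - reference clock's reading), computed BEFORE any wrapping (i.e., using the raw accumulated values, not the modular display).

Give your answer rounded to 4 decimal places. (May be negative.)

Answer: 2.0000

Derivation:
After op 1 tick(5): ref=5.0000 raw=[5.5000 6.0000 5.5000 6.2500]
After op 2 tick(5): ref=10.0000 raw=[11.0000 12.0000 11.0000 12.5000]
After op 3 tick(5): ref=15.0000 raw=[16.5000 18.0000 16.5000 18.7500]
After op 4 tick(10): ref=25.0000 raw=[27.5000 30.0000 27.5000 31.2500]
After op 5 sync(1): ref=25.0000 raw=[27.5000 25.0000 27.5000 31.2500]
After op 6 tick(1): ref=26.0000 raw=[28.6000 26.2000 28.6000 32.5000]
After op 7 tick(8): ref=34.0000 raw=[37.4000 35.8000 37.4000 42.5000]
After op 8 tick(1): ref=35.0000 raw=[38.5000 37.0000 38.5000 43.7500]
Drift of clock 1 after op 8: 37.0000 - 35.0000 = 2.0000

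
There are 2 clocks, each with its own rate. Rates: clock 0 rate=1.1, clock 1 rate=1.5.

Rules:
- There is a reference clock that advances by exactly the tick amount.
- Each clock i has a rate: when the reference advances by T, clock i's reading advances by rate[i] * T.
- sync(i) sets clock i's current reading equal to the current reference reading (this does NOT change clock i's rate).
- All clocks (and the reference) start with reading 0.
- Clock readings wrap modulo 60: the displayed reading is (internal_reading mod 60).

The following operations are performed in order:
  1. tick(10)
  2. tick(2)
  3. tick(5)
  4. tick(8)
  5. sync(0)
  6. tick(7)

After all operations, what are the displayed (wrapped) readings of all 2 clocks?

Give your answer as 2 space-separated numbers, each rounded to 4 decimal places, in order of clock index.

After op 1 tick(10): ref=10.0000 raw=[11.0000 15.0000]
After op 2 tick(2): ref=12.0000 raw=[13.2000 18.0000]
After op 3 tick(5): ref=17.0000 raw=[18.7000 25.5000]
After op 4 tick(8): ref=25.0000 raw=[27.5000 37.5000]
After op 5 sync(0): ref=25.0000 raw=[25.0000 37.5000]
After op 6 tick(7): ref=32.0000 raw=[32.7000 48.0000]
Wrap final raw readings (mod 60): 32.7000 mod 60 = 32.7000; 48.0000 mod 60 = 48.0000

Answer: 32.7000 48.0000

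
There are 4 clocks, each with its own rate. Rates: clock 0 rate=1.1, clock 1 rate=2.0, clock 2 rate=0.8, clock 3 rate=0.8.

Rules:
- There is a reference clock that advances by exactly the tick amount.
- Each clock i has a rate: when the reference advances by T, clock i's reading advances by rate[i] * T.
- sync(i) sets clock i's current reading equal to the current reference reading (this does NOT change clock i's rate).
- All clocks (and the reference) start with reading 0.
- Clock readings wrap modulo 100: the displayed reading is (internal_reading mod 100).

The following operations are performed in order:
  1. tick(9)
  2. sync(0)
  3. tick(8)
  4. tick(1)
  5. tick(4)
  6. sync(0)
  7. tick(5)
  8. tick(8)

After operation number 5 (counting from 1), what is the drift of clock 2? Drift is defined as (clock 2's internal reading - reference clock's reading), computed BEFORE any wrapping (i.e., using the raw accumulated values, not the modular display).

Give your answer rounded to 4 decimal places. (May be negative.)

Answer: -4.4000

Derivation:
After op 1 tick(9): ref=9.0000 raw=[9.9000 18.0000 7.2000 7.2000]
After op 2 sync(0): ref=9.0000 raw=[9.0000 18.0000 7.2000 7.2000]
After op 3 tick(8): ref=17.0000 raw=[17.8000 34.0000 13.6000 13.6000]
After op 4 tick(1): ref=18.0000 raw=[18.9000 36.0000 14.4000 14.4000]
After op 5 tick(4): ref=22.0000 raw=[23.3000 44.0000 17.6000 17.6000]
Drift of clock 2 after op 5: 17.6000 - 22.0000 = -4.4000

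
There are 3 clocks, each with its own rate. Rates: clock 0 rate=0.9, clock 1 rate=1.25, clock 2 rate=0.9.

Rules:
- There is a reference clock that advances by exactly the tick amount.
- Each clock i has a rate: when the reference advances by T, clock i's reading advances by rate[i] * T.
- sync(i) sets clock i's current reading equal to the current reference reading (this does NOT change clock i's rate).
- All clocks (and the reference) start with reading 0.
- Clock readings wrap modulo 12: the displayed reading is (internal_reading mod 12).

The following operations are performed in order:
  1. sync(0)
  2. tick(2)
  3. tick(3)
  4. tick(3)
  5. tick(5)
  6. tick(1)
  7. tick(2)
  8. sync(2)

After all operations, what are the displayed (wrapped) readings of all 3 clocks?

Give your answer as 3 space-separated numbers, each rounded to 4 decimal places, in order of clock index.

Answer: 2.4000 8.0000 4.0000

Derivation:
After op 1 sync(0): ref=0.0000 raw=[0.0000 0.0000 0.0000]
After op 2 tick(2): ref=2.0000 raw=[1.8000 2.5000 1.8000]
After op 3 tick(3): ref=5.0000 raw=[4.5000 6.2500 4.5000]
After op 4 tick(3): ref=8.0000 raw=[7.2000 10.0000 7.2000]
After op 5 tick(5): ref=13.0000 raw=[11.7000 16.2500 11.7000]
After op 6 tick(1): ref=14.0000 raw=[12.6000 17.5000 12.6000]
After op 7 tick(2): ref=16.0000 raw=[14.4000 20.0000 14.4000]
After op 8 sync(2): ref=16.0000 raw=[14.4000 20.0000 16.0000]
Wrap final raw readings (mod 12): 14.4000 mod 12 = 2.4000; 20.0000 mod 12 = 8.0000; 16.0000 mod 12 = 4.0000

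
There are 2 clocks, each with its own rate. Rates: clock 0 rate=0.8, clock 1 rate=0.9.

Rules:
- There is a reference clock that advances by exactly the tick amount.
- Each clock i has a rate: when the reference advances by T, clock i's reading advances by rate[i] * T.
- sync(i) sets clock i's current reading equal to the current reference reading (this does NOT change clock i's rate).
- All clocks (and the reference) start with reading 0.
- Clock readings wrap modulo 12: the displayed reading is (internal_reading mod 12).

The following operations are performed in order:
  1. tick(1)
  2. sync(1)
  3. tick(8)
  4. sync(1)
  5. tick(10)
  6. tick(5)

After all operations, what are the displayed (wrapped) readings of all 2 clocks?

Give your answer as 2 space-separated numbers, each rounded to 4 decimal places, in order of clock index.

After op 1 tick(1): ref=1.0000 raw=[0.8000 0.9000]
After op 2 sync(1): ref=1.0000 raw=[0.8000 1.0000]
After op 3 tick(8): ref=9.0000 raw=[7.2000 8.2000]
After op 4 sync(1): ref=9.0000 raw=[7.2000 9.0000]
After op 5 tick(10): ref=19.0000 raw=[15.2000 18.0000]
After op 6 tick(5): ref=24.0000 raw=[19.2000 22.5000]
Wrap final raw readings (mod 12): 19.2000 mod 12 = 7.2000; 22.5000 mod 12 = 10.5000

Answer: 7.2000 10.5000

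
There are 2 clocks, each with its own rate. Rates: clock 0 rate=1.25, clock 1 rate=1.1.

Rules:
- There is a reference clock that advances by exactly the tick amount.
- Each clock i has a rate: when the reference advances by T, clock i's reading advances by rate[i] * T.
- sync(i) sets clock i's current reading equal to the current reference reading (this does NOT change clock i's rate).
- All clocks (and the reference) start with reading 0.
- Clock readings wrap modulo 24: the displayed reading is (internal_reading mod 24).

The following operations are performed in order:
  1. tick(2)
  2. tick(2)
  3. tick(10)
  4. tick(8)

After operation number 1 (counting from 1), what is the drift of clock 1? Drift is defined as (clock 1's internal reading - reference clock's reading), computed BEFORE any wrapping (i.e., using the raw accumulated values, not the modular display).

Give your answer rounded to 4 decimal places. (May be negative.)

After op 1 tick(2): ref=2.0000 raw=[2.5000 2.2000]
Drift of clock 1 after op 1: 2.2000 - 2.0000 = 0.2000

Answer: 0.2000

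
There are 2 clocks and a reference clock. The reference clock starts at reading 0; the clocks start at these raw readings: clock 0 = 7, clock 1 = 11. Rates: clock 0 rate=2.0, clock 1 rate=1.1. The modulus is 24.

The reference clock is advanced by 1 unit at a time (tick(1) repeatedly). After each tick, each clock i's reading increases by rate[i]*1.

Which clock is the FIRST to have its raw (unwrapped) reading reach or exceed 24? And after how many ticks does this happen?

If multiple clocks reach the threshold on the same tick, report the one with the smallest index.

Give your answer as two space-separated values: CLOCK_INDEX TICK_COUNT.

clock 0: start=7, rate=2.0, needs 24-7 = 17; ticks = ceil(17/2.0) = ceil(8.5000) = 9; reading at tick 9 = 7 + 2.0*9 = 25.0000
clock 1: start=11, rate=1.1, needs 24-11 = 13; ticks = ceil(13/1.1) = ceil(11.8182) = 12; reading at tick 12 = 11 + 1.1*12 = 24.2000
Minimum tick count = 9; winners = [0]; smallest index = 0

Answer: 0 9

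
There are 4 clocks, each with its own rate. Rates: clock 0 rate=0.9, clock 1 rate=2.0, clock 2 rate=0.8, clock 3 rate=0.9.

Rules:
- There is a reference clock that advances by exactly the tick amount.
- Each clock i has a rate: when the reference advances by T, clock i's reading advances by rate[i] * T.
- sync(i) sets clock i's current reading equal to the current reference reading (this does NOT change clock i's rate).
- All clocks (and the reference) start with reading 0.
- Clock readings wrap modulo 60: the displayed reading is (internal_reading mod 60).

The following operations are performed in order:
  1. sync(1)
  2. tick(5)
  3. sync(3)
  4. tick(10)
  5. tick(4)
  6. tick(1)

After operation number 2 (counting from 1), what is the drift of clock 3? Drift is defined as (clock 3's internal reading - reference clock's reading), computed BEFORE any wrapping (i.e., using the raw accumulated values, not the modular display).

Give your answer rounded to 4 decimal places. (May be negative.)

Answer: -0.5000

Derivation:
After op 1 sync(1): ref=0.0000 raw=[0.0000 0.0000 0.0000 0.0000]
After op 2 tick(5): ref=5.0000 raw=[4.5000 10.0000 4.0000 4.5000]
Drift of clock 3 after op 2: 4.5000 - 5.0000 = -0.5000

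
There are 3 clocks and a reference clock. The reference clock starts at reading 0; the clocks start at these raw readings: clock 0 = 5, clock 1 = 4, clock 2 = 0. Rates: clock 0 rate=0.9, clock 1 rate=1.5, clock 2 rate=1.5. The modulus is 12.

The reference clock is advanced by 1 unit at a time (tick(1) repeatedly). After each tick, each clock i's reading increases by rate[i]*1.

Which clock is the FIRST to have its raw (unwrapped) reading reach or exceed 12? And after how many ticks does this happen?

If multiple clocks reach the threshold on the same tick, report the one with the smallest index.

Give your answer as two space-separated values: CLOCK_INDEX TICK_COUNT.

clock 0: start=5, rate=0.9, needs 12-5 = 7; ticks = ceil(7/0.9) = ceil(7.7778) = 8; reading at tick 8 = 5 + 0.9*8 = 12.2000
clock 1: start=4, rate=1.5, needs 12-4 = 8; ticks = ceil(8/1.5) = ceil(5.3333) = 6; reading at tick 6 = 4 + 1.5*6 = 13.0000
clock 2: start=0, rate=1.5, needs 12-0 = 12; ticks = ceil(12/1.5) = ceil(8.0000) = 8; reading at tick 8 = 0 + 1.5*8 = 12.0000
Minimum tick count = 6; winners = [1]; smallest index = 1

Answer: 1 6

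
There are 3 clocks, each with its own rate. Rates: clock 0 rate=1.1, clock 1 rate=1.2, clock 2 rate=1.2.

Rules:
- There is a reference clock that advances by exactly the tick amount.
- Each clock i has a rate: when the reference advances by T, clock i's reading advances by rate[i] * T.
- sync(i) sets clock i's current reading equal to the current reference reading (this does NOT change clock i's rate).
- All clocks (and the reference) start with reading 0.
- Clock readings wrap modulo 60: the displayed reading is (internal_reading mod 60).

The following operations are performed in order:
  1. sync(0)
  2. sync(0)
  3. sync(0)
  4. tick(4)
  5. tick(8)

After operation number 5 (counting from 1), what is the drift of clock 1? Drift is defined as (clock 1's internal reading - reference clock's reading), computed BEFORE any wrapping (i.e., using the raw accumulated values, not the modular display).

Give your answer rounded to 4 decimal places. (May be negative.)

Answer: 2.4000

Derivation:
After op 1 sync(0): ref=0.0000 raw=[0.0000 0.0000 0.0000]
After op 2 sync(0): ref=0.0000 raw=[0.0000 0.0000 0.0000]
After op 3 sync(0): ref=0.0000 raw=[0.0000 0.0000 0.0000]
After op 4 tick(4): ref=4.0000 raw=[4.4000 4.8000 4.8000]
After op 5 tick(8): ref=12.0000 raw=[13.2000 14.4000 14.4000]
Drift of clock 1 after op 5: 14.4000 - 12.0000 = 2.4000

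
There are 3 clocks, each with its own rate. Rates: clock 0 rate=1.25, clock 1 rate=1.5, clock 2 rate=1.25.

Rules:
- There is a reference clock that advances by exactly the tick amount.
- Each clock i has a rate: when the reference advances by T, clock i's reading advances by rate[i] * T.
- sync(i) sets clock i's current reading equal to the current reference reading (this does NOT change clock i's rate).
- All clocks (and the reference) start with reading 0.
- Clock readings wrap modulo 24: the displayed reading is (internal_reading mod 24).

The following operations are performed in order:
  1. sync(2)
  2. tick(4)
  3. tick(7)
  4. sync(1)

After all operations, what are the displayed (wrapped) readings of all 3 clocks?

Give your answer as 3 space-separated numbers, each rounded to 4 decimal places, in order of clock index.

Answer: 13.7500 11.0000 13.7500

Derivation:
After op 1 sync(2): ref=0.0000 raw=[0.0000 0.0000 0.0000]
After op 2 tick(4): ref=4.0000 raw=[5.0000 6.0000 5.0000]
After op 3 tick(7): ref=11.0000 raw=[13.7500 16.5000 13.7500]
After op 4 sync(1): ref=11.0000 raw=[13.7500 11.0000 13.7500]
Wrap final raw readings (mod 24): 13.7500 mod 24 = 13.7500; 11.0000 mod 24 = 11.0000; 13.7500 mod 24 = 13.7500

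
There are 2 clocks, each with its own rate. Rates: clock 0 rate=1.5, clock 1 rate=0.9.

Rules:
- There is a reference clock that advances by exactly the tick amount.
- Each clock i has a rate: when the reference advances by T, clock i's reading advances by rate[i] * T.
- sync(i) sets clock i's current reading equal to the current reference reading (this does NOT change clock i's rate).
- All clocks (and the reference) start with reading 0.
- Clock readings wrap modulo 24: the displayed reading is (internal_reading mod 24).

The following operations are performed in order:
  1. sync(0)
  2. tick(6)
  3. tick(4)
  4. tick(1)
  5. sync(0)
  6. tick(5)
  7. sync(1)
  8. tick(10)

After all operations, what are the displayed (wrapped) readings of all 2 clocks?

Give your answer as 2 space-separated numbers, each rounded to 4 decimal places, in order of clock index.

After op 1 sync(0): ref=0.0000 raw=[0.0000 0.0000]
After op 2 tick(6): ref=6.0000 raw=[9.0000 5.4000]
After op 3 tick(4): ref=10.0000 raw=[15.0000 9.0000]
After op 4 tick(1): ref=11.0000 raw=[16.5000 9.9000]
After op 5 sync(0): ref=11.0000 raw=[11.0000 9.9000]
After op 6 tick(5): ref=16.0000 raw=[18.5000 14.4000]
After op 7 sync(1): ref=16.0000 raw=[18.5000 16.0000]
After op 8 tick(10): ref=26.0000 raw=[33.5000 25.0000]
Wrap final raw readings (mod 24): 33.5000 mod 24 = 9.5000; 25.0000 mod 24 = 1.0000

Answer: 9.5000 1.0000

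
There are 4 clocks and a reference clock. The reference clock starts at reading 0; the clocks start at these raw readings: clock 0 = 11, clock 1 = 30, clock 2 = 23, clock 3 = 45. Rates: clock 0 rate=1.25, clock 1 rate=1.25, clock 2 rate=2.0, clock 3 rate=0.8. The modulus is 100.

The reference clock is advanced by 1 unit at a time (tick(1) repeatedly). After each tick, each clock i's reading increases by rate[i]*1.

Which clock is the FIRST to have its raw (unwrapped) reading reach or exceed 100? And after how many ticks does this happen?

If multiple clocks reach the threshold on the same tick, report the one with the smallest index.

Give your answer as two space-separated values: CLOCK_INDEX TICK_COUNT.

Answer: 2 39

Derivation:
clock 0: start=11, rate=1.25, needs 100-11 = 89; ticks = ceil(89/1.25) = ceil(71.2000) = 72; reading at tick 72 = 11 + 1.25*72 = 101.0000
clock 1: start=30, rate=1.25, needs 100-30 = 70; ticks = ceil(70/1.25) = ceil(56.0000) = 56; reading at tick 56 = 30 + 1.25*56 = 100.0000
clock 2: start=23, rate=2.0, needs 100-23 = 77; ticks = ceil(77/2.0) = ceil(38.5000) = 39; reading at tick 39 = 23 + 2.0*39 = 101.0000
clock 3: start=45, rate=0.8, needs 100-45 = 55; ticks = ceil(55/0.8) = ceil(68.7500) = 69; reading at tick 69 = 45 + 0.8*69 = 100.2000
Minimum tick count = 39; winners = [2]; smallest index = 2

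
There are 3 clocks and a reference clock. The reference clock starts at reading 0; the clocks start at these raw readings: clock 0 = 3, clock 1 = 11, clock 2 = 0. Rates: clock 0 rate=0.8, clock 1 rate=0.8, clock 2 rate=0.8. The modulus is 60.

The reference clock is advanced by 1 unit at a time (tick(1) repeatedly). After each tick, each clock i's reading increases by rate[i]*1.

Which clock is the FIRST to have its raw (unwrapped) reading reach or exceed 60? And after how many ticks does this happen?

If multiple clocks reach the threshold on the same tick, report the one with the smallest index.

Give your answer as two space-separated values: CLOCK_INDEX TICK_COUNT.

Answer: 1 62

Derivation:
clock 0: start=3, rate=0.8, needs 60-3 = 57; ticks = ceil(57/0.8) = ceil(71.2500) = 72; reading at tick 72 = 3 + 0.8*72 = 60.6000
clock 1: start=11, rate=0.8, needs 60-11 = 49; ticks = ceil(49/0.8) = ceil(61.2500) = 62; reading at tick 62 = 11 + 0.8*62 = 60.6000
clock 2: start=0, rate=0.8, needs 60-0 = 60; ticks = ceil(60/0.8) = ceil(75.0000) = 75; reading at tick 75 = 0 + 0.8*75 = 60.0000
Minimum tick count = 62; winners = [1]; smallest index = 1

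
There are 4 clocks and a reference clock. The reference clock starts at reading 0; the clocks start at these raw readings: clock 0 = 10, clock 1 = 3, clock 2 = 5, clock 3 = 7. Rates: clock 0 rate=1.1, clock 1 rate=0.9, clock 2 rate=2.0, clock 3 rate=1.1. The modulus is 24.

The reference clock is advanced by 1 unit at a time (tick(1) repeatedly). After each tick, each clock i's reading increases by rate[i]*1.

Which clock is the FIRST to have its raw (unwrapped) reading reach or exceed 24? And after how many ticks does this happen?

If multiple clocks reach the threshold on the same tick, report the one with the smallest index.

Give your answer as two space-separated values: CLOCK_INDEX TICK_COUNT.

clock 0: start=10, rate=1.1, needs 24-10 = 14; ticks = ceil(14/1.1) = ceil(12.7273) = 13; reading at tick 13 = 10 + 1.1*13 = 24.3000
clock 1: start=3, rate=0.9, needs 24-3 = 21; ticks = ceil(21/0.9) = ceil(23.3333) = 24; reading at tick 24 = 3 + 0.9*24 = 24.6000
clock 2: start=5, rate=2.0, needs 24-5 = 19; ticks = ceil(19/2.0) = ceil(9.5000) = 10; reading at tick 10 = 5 + 2.0*10 = 25.0000
clock 3: start=7, rate=1.1, needs 24-7 = 17; ticks = ceil(17/1.1) = ceil(15.4545) = 16; reading at tick 16 = 7 + 1.1*16 = 24.6000
Minimum tick count = 10; winners = [2]; smallest index = 2

Answer: 2 10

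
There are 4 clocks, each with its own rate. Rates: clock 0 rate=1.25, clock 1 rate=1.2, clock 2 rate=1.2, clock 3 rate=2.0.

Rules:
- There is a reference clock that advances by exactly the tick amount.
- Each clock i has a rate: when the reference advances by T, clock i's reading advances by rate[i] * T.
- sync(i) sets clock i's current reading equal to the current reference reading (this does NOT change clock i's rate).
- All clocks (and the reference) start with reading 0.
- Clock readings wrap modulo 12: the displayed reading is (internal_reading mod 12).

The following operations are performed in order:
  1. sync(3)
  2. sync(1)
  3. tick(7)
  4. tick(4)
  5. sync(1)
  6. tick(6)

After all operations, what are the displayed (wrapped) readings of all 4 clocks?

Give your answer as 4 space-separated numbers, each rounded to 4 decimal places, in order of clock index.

After op 1 sync(3): ref=0.0000 raw=[0.0000 0.0000 0.0000 0.0000]
After op 2 sync(1): ref=0.0000 raw=[0.0000 0.0000 0.0000 0.0000]
After op 3 tick(7): ref=7.0000 raw=[8.7500 8.4000 8.4000 14.0000]
After op 4 tick(4): ref=11.0000 raw=[13.7500 13.2000 13.2000 22.0000]
After op 5 sync(1): ref=11.0000 raw=[13.7500 11.0000 13.2000 22.0000]
After op 6 tick(6): ref=17.0000 raw=[21.2500 18.2000 20.4000 34.0000]
Wrap final raw readings (mod 12): 21.2500 mod 12 = 9.2500; 18.2000 mod 12 = 6.2000; 20.4000 mod 12 = 8.4000; 34.0000 mod 12 = 10.0000

Answer: 9.2500 6.2000 8.4000 10.0000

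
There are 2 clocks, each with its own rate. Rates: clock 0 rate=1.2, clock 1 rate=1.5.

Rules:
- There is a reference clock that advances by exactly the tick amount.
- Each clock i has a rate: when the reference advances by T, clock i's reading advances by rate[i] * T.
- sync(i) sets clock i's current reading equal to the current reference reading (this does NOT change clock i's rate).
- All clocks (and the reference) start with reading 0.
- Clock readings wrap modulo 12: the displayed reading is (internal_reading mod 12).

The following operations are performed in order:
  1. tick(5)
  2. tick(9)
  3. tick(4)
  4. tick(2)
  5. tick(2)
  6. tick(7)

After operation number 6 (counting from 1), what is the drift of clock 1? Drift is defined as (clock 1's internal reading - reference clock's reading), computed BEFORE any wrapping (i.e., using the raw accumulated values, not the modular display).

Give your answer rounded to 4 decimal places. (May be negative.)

Answer: 14.5000

Derivation:
After op 1 tick(5): ref=5.0000 raw=[6.0000 7.5000]
After op 2 tick(9): ref=14.0000 raw=[16.8000 21.0000]
After op 3 tick(4): ref=18.0000 raw=[21.6000 27.0000]
After op 4 tick(2): ref=20.0000 raw=[24.0000 30.0000]
After op 5 tick(2): ref=22.0000 raw=[26.4000 33.0000]
After op 6 tick(7): ref=29.0000 raw=[34.8000 43.5000]
Drift of clock 1 after op 6: 43.5000 - 29.0000 = 14.5000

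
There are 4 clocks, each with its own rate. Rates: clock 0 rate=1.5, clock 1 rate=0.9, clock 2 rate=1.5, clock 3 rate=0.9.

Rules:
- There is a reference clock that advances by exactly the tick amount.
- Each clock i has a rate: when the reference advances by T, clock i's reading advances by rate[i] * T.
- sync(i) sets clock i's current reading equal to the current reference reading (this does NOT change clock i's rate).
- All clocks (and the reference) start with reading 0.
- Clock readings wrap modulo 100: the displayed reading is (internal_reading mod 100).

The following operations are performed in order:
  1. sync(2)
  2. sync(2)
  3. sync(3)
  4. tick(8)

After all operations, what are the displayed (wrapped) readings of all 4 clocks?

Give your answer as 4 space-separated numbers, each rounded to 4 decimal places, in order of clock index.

Answer: 12.0000 7.2000 12.0000 7.2000

Derivation:
After op 1 sync(2): ref=0.0000 raw=[0.0000 0.0000 0.0000 0.0000]
After op 2 sync(2): ref=0.0000 raw=[0.0000 0.0000 0.0000 0.0000]
After op 3 sync(3): ref=0.0000 raw=[0.0000 0.0000 0.0000 0.0000]
After op 4 tick(8): ref=8.0000 raw=[12.0000 7.2000 12.0000 7.2000]
Wrap final raw readings (mod 100): 12.0000 mod 100 = 12.0000; 7.2000 mod 100 = 7.2000; 12.0000 mod 100 = 12.0000; 7.2000 mod 100 = 7.2000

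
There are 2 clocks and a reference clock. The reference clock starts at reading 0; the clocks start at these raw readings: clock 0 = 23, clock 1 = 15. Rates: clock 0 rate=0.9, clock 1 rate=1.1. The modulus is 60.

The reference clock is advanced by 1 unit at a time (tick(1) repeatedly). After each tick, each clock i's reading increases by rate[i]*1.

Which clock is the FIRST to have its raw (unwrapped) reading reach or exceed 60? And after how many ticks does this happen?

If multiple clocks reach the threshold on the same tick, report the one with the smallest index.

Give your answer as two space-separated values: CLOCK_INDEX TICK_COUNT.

Answer: 1 41

Derivation:
clock 0: start=23, rate=0.9, needs 60-23 = 37; ticks = ceil(37/0.9) = ceil(41.1111) = 42; reading at tick 42 = 23 + 0.9*42 = 60.8000
clock 1: start=15, rate=1.1, needs 60-15 = 45; ticks = ceil(45/1.1) = ceil(40.9091) = 41; reading at tick 41 = 15 + 1.1*41 = 60.1000
Minimum tick count = 41; winners = [1]; smallest index = 1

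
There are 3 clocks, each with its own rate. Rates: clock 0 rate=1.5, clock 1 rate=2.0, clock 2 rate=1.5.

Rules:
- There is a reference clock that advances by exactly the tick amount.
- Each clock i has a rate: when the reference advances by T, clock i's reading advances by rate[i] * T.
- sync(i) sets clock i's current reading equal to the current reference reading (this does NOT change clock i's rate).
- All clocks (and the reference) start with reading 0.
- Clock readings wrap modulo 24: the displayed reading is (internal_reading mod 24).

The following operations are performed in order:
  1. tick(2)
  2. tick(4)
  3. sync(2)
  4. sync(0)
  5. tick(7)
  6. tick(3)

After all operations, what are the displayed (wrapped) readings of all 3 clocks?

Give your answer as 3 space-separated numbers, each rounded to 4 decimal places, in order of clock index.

Answer: 21.0000 8.0000 21.0000

Derivation:
After op 1 tick(2): ref=2.0000 raw=[3.0000 4.0000 3.0000]
After op 2 tick(4): ref=6.0000 raw=[9.0000 12.0000 9.0000]
After op 3 sync(2): ref=6.0000 raw=[9.0000 12.0000 6.0000]
After op 4 sync(0): ref=6.0000 raw=[6.0000 12.0000 6.0000]
After op 5 tick(7): ref=13.0000 raw=[16.5000 26.0000 16.5000]
After op 6 tick(3): ref=16.0000 raw=[21.0000 32.0000 21.0000]
Wrap final raw readings (mod 24): 21.0000 mod 24 = 21.0000; 32.0000 mod 24 = 8.0000; 21.0000 mod 24 = 21.0000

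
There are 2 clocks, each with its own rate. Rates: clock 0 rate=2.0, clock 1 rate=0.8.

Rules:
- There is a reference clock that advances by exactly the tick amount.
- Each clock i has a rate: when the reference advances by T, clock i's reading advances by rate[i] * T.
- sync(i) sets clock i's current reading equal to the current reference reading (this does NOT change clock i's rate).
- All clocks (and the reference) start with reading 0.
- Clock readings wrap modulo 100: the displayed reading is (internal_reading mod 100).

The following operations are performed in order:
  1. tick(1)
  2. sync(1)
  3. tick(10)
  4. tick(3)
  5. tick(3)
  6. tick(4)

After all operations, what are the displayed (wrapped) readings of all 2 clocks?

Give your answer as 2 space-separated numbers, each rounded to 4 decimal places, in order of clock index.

Answer: 42.0000 17.0000

Derivation:
After op 1 tick(1): ref=1.0000 raw=[2.0000 0.8000]
After op 2 sync(1): ref=1.0000 raw=[2.0000 1.0000]
After op 3 tick(10): ref=11.0000 raw=[22.0000 9.0000]
After op 4 tick(3): ref=14.0000 raw=[28.0000 11.4000]
After op 5 tick(3): ref=17.0000 raw=[34.0000 13.8000]
After op 6 tick(4): ref=21.0000 raw=[42.0000 17.0000]
Wrap final raw readings (mod 100): 42.0000 mod 100 = 42.0000; 17.0000 mod 100 = 17.0000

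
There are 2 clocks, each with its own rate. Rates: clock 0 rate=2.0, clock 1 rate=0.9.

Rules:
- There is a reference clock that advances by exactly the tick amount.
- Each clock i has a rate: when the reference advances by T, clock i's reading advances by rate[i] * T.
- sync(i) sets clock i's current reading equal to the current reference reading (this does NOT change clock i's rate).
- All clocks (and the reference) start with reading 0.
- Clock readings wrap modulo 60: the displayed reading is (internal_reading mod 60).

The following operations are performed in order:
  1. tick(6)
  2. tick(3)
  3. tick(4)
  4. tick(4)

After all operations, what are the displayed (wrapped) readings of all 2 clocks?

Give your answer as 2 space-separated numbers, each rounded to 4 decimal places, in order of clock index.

Answer: 34.0000 15.3000

Derivation:
After op 1 tick(6): ref=6.0000 raw=[12.0000 5.4000]
After op 2 tick(3): ref=9.0000 raw=[18.0000 8.1000]
After op 3 tick(4): ref=13.0000 raw=[26.0000 11.7000]
After op 4 tick(4): ref=17.0000 raw=[34.0000 15.3000]
Wrap final raw readings (mod 60): 34.0000 mod 60 = 34.0000; 15.3000 mod 60 = 15.3000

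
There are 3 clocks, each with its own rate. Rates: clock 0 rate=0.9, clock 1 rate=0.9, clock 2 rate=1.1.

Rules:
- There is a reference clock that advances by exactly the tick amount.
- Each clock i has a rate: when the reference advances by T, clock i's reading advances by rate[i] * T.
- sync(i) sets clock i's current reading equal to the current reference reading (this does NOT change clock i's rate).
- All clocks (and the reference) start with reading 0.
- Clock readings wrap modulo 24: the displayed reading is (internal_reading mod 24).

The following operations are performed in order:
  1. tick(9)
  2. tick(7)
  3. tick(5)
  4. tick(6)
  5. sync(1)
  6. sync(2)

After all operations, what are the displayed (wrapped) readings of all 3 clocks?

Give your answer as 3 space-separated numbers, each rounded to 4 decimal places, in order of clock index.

Answer: 0.3000 3.0000 3.0000

Derivation:
After op 1 tick(9): ref=9.0000 raw=[8.1000 8.1000 9.9000]
After op 2 tick(7): ref=16.0000 raw=[14.4000 14.4000 17.6000]
After op 3 tick(5): ref=21.0000 raw=[18.9000 18.9000 23.1000]
After op 4 tick(6): ref=27.0000 raw=[24.3000 24.3000 29.7000]
After op 5 sync(1): ref=27.0000 raw=[24.3000 27.0000 29.7000]
After op 6 sync(2): ref=27.0000 raw=[24.3000 27.0000 27.0000]
Wrap final raw readings (mod 24): 24.3000 mod 24 = 0.3000; 27.0000 mod 24 = 3.0000; 27.0000 mod 24 = 3.0000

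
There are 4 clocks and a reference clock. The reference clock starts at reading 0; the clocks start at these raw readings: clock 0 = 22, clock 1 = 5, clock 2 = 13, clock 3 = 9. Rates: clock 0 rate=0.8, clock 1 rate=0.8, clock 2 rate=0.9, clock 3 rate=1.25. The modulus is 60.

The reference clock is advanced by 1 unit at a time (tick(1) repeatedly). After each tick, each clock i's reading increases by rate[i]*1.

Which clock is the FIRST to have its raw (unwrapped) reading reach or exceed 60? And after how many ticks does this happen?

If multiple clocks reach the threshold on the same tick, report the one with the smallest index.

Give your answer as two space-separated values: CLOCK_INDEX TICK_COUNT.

clock 0: start=22, rate=0.8, needs 60-22 = 38; ticks = ceil(38/0.8) = ceil(47.5000) = 48; reading at tick 48 = 22 + 0.8*48 = 60.4000
clock 1: start=5, rate=0.8, needs 60-5 = 55; ticks = ceil(55/0.8) = ceil(68.7500) = 69; reading at tick 69 = 5 + 0.8*69 = 60.2000
clock 2: start=13, rate=0.9, needs 60-13 = 47; ticks = ceil(47/0.9) = ceil(52.2222) = 53; reading at tick 53 = 13 + 0.9*53 = 60.7000
clock 3: start=9, rate=1.25, needs 60-9 = 51; ticks = ceil(51/1.25) = ceil(40.8000) = 41; reading at tick 41 = 9 + 1.25*41 = 60.2500
Minimum tick count = 41; winners = [3]; smallest index = 3

Answer: 3 41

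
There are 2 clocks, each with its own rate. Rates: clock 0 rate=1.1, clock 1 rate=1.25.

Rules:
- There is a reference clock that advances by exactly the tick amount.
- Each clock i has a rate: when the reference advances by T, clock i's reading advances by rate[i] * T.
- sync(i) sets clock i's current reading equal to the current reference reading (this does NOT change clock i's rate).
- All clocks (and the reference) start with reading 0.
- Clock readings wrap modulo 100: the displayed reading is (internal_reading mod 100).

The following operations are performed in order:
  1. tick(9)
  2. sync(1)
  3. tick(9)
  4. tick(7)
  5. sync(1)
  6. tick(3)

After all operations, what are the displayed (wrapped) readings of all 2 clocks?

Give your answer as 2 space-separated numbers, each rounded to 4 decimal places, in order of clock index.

Answer: 30.8000 28.7500

Derivation:
After op 1 tick(9): ref=9.0000 raw=[9.9000 11.2500]
After op 2 sync(1): ref=9.0000 raw=[9.9000 9.0000]
After op 3 tick(9): ref=18.0000 raw=[19.8000 20.2500]
After op 4 tick(7): ref=25.0000 raw=[27.5000 29.0000]
After op 5 sync(1): ref=25.0000 raw=[27.5000 25.0000]
After op 6 tick(3): ref=28.0000 raw=[30.8000 28.7500]
Wrap final raw readings (mod 100): 30.8000 mod 100 = 30.8000; 28.7500 mod 100 = 28.7500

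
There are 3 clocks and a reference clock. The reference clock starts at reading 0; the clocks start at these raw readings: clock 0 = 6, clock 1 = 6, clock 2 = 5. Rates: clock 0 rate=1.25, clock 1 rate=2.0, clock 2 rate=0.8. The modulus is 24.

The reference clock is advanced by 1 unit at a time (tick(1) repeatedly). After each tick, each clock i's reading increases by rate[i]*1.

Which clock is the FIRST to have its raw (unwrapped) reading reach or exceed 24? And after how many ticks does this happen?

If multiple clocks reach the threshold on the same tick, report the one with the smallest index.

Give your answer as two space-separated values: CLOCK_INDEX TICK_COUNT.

clock 0: start=6, rate=1.25, needs 24-6 = 18; ticks = ceil(18/1.25) = ceil(14.4000) = 15; reading at tick 15 = 6 + 1.25*15 = 24.7500
clock 1: start=6, rate=2.0, needs 24-6 = 18; ticks = ceil(18/2.0) = ceil(9.0000) = 9; reading at tick 9 = 6 + 2.0*9 = 24.0000
clock 2: start=5, rate=0.8, needs 24-5 = 19; ticks = ceil(19/0.8) = ceil(23.7500) = 24; reading at tick 24 = 5 + 0.8*24 = 24.2000
Minimum tick count = 9; winners = [1]; smallest index = 1

Answer: 1 9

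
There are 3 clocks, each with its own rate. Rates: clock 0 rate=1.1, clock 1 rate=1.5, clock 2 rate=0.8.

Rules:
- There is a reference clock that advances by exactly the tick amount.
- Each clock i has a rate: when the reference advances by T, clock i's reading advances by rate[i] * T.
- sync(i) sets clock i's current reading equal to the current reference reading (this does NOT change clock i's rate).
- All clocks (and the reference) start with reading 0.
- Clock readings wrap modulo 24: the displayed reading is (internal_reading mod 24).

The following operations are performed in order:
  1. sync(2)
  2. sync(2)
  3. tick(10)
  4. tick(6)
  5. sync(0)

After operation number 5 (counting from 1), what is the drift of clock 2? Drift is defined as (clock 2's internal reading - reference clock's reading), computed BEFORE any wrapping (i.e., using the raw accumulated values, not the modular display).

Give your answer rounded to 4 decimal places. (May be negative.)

Answer: -3.2000

Derivation:
After op 1 sync(2): ref=0.0000 raw=[0.0000 0.0000 0.0000]
After op 2 sync(2): ref=0.0000 raw=[0.0000 0.0000 0.0000]
After op 3 tick(10): ref=10.0000 raw=[11.0000 15.0000 8.0000]
After op 4 tick(6): ref=16.0000 raw=[17.6000 24.0000 12.8000]
After op 5 sync(0): ref=16.0000 raw=[16.0000 24.0000 12.8000]
Drift of clock 2 after op 5: 12.8000 - 16.0000 = -3.2000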